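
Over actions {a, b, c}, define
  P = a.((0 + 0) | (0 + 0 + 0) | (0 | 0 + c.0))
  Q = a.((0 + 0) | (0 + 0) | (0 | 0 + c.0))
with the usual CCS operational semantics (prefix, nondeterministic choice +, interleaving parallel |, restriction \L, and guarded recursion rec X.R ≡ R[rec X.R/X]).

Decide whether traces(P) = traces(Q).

YES

Reachable graph of P (3 states):
  s0 = a.((0 + 0) | (0 + 0 + 0) | (0 | 0 + c.0)) :: -a-> s1
  s1 = (0 + 0) | (0 + 0 + 0) | (0 | 0 + c.0) :: -c-> s2
  s2 = (0 + 0) | (0 + 0 + 0) | 0 :: deadlocked
Reachable graph of Q (3 states):
  t0 = a.((0 + 0) | (0 + 0) | (0 | 0 + c.0)) :: -a-> t1
  t1 = (0 + 0) | (0 + 0) | (0 | 0 + c.0) :: -c-> t2
  t2 = (0 + 0) | (0 + 0) | 0 :: deadlocked
Coarsest stable partition (strong bisimilarity classes):
  B0 = {s0, t0}
  B1 = {s1, t1}
  B2 = {s2, t2}
s0 ∈ B0, t0 ∈ B0 → same block
Bisimilar ⇒ trace-equivalent.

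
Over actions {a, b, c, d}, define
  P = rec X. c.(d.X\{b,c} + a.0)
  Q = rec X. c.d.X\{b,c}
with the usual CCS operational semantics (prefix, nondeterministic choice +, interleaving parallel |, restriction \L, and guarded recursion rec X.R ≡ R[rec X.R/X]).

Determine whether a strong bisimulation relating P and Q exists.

NO

LTS(P): 4 reachable states
  u0 = rec X. c.(d.X\{b,c} + a.0) → -c-> u1
  u1 = d.(rec X. c.(d.X\{b,c} + a.0))\{b,c} + a.0 → -a-> u2, -d-> u3
  u2 = 0 → ∅
  u3 = (rec X. c.(d.X\{b,c} + a.0))\{b,c} → ∅
LTS(Q): 3 reachable states
  v0 = rec X. c.d.X\{b,c} → -c-> v1
  v1 = d.(rec X. c.d.X\{b,c})\{b,c} → -d-> v2
  v2 = (rec X. c.d.X\{b,c})\{b,c} → ∅
Bisimilarity quotient blocks:
  B0 = {u0}
  B1 = {u1}
  B2 = {u2, u3, v2}
  B3 = {v0}
  B4 = {v1}
u0 ∈ B0, v0 ∈ B3 → different blocks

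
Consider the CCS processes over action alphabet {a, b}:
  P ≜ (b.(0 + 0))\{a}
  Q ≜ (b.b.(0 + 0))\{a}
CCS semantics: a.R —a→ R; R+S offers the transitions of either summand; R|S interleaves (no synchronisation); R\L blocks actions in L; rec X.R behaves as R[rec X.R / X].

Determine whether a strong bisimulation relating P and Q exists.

NO

P's transition system — 2 states:
  m0 = (b.(0 + 0))\{a} :: —b→ m1
  m1 = (0 + 0)\{a} :: ·
Q's transition system — 3 states:
  n0 = (b.b.(0 + 0))\{a} :: —b→ n1
  n1 = (b.(0 + 0))\{a} :: —b→ n2
  n2 = (0 + 0)\{a} :: ·
Bisimilarity quotient blocks:
  B0 = {m0, n1}
  B1 = {m1, n2}
  B2 = {n0}
m0 ∈ B0, n0 ∈ B2 → different blocks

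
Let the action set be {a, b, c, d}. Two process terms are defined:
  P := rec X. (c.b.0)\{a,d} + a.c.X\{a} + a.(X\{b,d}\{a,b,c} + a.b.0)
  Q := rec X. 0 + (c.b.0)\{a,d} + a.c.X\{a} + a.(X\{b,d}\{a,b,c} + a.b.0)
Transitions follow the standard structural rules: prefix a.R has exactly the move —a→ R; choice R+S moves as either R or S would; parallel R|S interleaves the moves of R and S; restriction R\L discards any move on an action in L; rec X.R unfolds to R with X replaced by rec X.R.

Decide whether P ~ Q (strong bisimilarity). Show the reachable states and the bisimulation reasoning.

LTS(P): 10 reachable states
  p0 = rec X. (c.b.0)\{a,d} + a.c.X\{a} + a.(X\{b,d}\{a,b,c} + a.b.0) ⊢ =a=> p1, =a=> p2, =c=> p3
  p1 = (rec X. (c.b.0)\{a,d} + a.c.X\{a} + a.(X\{b,d}\{a,b,c} + a.b.0))\{b,d}\{a,b,c} + a.b.0 ⊢ =a=> p4
  p2 = c.(rec X. (c.b.0)\{a,d} + a.c.X\{a} + a.(X\{b,d}\{a,b,c} + a.b.0))\{a} ⊢ =c=> p5
  p3 = (b.0)\{a,d} ⊢ =b=> p6
  p4 = b.0 ⊢ =b=> p7
  p5 = (rec X. (c.b.0)\{a,d} + a.c.X\{a} + a.(X\{b,d}\{a,b,c} + a.b.0))\{a} ⊢ =c=> p8
  p6 = 0\{a,d} ⊢ stopped
  p7 = 0 ⊢ stopped
  p8 = (b.0)\{a,d}\{a} ⊢ =b=> p9
  p9 = 0\{a,d}\{a} ⊢ stopped
LTS(Q): 10 reachable states
  q0 = rec X. 0 + (c.b.0)\{a,d} + a.c.X\{a} + a.(X\{b,d}\{a,b,c} + a.b.0) ⊢ =a=> q1, =a=> q2, =c=> q3
  q1 = (rec X. 0 + (c.b.0)\{a,d} + a.c.X\{a} + a.(X\{b,d}\{a,b,c} + a.b.0))\{b,d}\{a,b,c} + a.b.0 ⊢ =a=> q4
  q2 = c.(rec X. 0 + (c.b.0)\{a,d} + a.c.X\{a} + a.(X\{b,d}\{a,b,c} + a.b.0))\{a} ⊢ =c=> q5
  q3 = (b.0)\{a,d} ⊢ =b=> q6
  q4 = b.0 ⊢ =b=> q7
  q5 = (rec X. 0 + (c.b.0)\{a,d} + a.c.X\{a} + a.(X\{b,d}\{a,b,c} + a.b.0))\{a} ⊢ =c=> q8
  q6 = 0\{a,d} ⊢ stopped
  q7 = 0 ⊢ stopped
  q8 = (b.0)\{a,d}\{a} ⊢ =b=> q9
  q9 = 0\{a,d}\{a} ⊢ stopped
Coarsest stable partition (strong bisimilarity classes):
  B0 = {p0, q0}
  B1 = {p3, p4, p8, q3, q4, q8}
  B2 = {p6, p7, p9, q6, q7, q9}
  B3 = {p1, q1}
  B4 = {p2, q2}
  B5 = {p5, q5}
p0 ∈ B0, q0 ∈ B0 → same block

YES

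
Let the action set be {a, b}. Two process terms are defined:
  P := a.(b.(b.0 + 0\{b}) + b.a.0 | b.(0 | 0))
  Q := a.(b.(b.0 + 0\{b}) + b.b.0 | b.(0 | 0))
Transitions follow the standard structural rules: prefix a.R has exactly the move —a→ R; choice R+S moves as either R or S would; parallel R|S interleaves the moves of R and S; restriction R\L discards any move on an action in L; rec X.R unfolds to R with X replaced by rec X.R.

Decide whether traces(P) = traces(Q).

traces(P) ≠ traces(Q) — witness ⟨aba⟩

P's transition system — 9 states:
  u0 = a.(b.(b.0 + 0\{b}) + b.a.0 | b.(0 | 0)) has moves ··a··> u1
  u1 = b.(b.0 + 0\{b}) + b.a.0 | b.(0 | 0) has moves ··b··> u2, ··b··> u3, ··b··> u4
  u2 = a.0 | b.(0 | 0) has moves ··a··> u5, ··b··> u6
  u3 = b.0 + 0\{b} has moves ··b··> u7
  u4 = b.a.0 | (0 | 0) has moves ··b··> u6
  u5 = 0 | b.(0 | 0) has moves ··b··> u8
  u6 = a.0 | (0 | 0) has moves ··a··> u8
  u7 = 0 has moves ·
  u8 = 0 | (0 | 0) has moves ·
Q's transition system — 9 states:
  v0 = a.(b.(b.0 + 0\{b}) + b.b.0 | b.(0 | 0)) has moves ··a··> v1
  v1 = b.(b.0 + 0\{b}) + b.b.0 | b.(0 | 0) has moves ··b··> v2, ··b··> v3, ··b··> v4
  v2 = b.0 + 0\{b} has moves ··b··> v5
  v3 = b.0 | b.(0 | 0) has moves ··b··> v6, ··b··> v7
  v4 = b.b.0 | (0 | 0) has moves ··b··> v7
  v5 = 0 has moves ·
  v6 = 0 | b.(0 | 0) has moves ··b··> v8
  v7 = b.0 | (0 | 0) has moves ··b··> v8
  v8 = 0 | (0 | 0) has moves ·
Run σ = ⟨aba⟩ on P: start {u0}
  [1] a ⇒ {u1}
  [2] b ⇒ {u2, u3, u4}
  [3] a ⇒ {u5}
  P completes σ.
Run σ = ⟨aba⟩ on Q: start {v0}
  [1] a ⇒ {v1}
  [2] b ⇒ {v2, v3, v4}
  [3] a ⇒ ∅  — Q cannot continue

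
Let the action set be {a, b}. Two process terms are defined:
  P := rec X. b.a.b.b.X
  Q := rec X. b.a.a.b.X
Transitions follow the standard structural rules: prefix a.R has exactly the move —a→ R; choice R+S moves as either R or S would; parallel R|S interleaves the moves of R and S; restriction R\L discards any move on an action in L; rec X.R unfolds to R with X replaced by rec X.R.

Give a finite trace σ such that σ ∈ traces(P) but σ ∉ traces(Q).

P's transition system — 4 states:
  s0 = rec X. b.a.b.b.X | —b→ s1
  s1 = a.b.b.(rec X. b.a.b.b.X) | —a→ s2
  s2 = b.b.(rec X. b.a.b.b.X) | —b→ s3
  s3 = b.(rec X. b.a.b.b.X) | —b→ s0
Q's transition system — 4 states:
  t0 = rec X. b.a.a.b.X | —b→ t1
  t1 = a.a.b.(rec X. b.a.a.b.X) | —a→ t2
  t2 = a.b.(rec X. b.a.a.b.X) | —a→ t3
  t3 = b.(rec X. b.a.a.b.X) | —b→ t0
Trace ⟨bab⟩ through P, begin at {s0}:
  [1] b ⇒ {s1}
  [2] a ⇒ {s2}
  [3] b ⇒ {s3}
  — P admits the full trace.
Trace ⟨bab⟩ through Q, begin at {t0}:
  [1] b ⇒ {t1}
  [2] a ⇒ {t2}
  [3] b ⇒ ∅ (Q stuck)

bab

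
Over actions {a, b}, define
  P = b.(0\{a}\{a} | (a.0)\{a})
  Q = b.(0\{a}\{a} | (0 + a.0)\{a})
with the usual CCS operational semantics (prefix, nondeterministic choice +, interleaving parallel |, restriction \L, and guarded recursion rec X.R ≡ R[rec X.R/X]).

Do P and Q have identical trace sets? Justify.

LTS(P): 2 reachable states
  u0 = b.(0\{a}\{a} | (a.0)\{a}) | --b--▸ u1
  u1 = 0\{a}\{a} | (a.0)\{a} | deadlocked
LTS(Q): 2 reachable states
  v0 = b.(0\{a}\{a} | (0 + a.0)\{a}) | --b--▸ v1
  v1 = 0\{a}\{a} | (0 + a.0)\{a} | deadlocked
Coarsest stable partition (strong bisimilarity classes):
  B0 = {u0, v0}
  B1 = {u1, v1}
u0 ∈ B0, v0 ∈ B0 → same block
Bisimilar ⇒ trace-equivalent.

trace-equivalent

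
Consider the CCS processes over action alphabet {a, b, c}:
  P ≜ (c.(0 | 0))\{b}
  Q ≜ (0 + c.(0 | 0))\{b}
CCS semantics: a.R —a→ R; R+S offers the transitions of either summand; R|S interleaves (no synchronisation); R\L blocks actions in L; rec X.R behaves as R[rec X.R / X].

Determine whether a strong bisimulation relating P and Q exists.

bisimilar

Reachable graph of P (2 states):
  s0 = (c.(0 | 0))\{b} has moves -c-> s1
  s1 = (0 | 0)\{b} has moves deadlocked
Reachable graph of Q (2 states):
  t0 = (0 + c.(0 | 0))\{b} has moves -c-> t1
  t1 = (0 | 0)\{b} has moves deadlocked
Coarsest stable partition (strong bisimilarity classes):
  B0 = {s0, t0}
  B1 = {s1, t1}
s0 ∈ B0, t0 ∈ B0 → same block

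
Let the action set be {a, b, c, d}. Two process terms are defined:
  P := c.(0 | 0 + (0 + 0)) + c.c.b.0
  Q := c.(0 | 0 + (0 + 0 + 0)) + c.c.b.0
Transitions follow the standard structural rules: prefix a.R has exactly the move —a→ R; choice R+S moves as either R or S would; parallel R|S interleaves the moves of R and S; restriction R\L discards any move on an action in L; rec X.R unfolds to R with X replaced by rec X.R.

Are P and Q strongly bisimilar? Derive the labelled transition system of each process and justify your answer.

Reachable graph of P (5 states):
  m0 = c.(0 | 0 + (0 + 0)) + c.c.b.0 → ··c··> m1, ··c··> m2
  m1 = 0 | 0 + (0 + 0) → deadlocked
  m2 = c.b.0 → ··c··> m3
  m3 = b.0 → ··b··> m4
  m4 = 0 → deadlocked
Reachable graph of Q (5 states):
  n0 = c.(0 | 0 + (0 + 0 + 0)) + c.c.b.0 → ··c··> n1, ··c··> n2
  n1 = 0 | 0 + (0 + 0 + 0) → deadlocked
  n2 = c.b.0 → ··c··> n3
  n3 = b.0 → ··b··> n4
  n4 = 0 → deadlocked
Coarsest stable partition (strong bisimilarity classes):
  B0 = {m0, n0}
  B1 = {m1, m4, n1, n4}
  B2 = {m2, n2}
  B3 = {m3, n3}
m0 ∈ B0, n0 ∈ B0 → same block

YES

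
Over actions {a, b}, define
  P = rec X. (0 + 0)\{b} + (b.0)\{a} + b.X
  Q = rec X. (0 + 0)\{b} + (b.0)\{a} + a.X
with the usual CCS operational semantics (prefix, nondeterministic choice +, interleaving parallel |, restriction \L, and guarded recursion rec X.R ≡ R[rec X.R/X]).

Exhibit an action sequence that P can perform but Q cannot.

P's transition system — 2 states:
  u0 = rec X. (0 + 0)\{b} + (b.0)\{a} + b.X :: -b-> u0, -b-> u1
  u1 = 0\{a} :: (no moves)
Q's transition system — 2 states:
  v0 = rec X. (0 + 0)\{b} + (b.0)\{a} + a.X :: -a-> v0, -b-> v1
  v1 = 0\{a} :: (no moves)
Trace ⟨bb⟩ through P, begin at {u0}:
  step 1 (b): {u0, u1}
  step 2 (b): {u0, u1}
  P completes σ.
Trace ⟨bb⟩ through Q, begin at {v0}:
  step 1 (b): {v1}
  step 2 (b): ∅ (Q stuck)

bb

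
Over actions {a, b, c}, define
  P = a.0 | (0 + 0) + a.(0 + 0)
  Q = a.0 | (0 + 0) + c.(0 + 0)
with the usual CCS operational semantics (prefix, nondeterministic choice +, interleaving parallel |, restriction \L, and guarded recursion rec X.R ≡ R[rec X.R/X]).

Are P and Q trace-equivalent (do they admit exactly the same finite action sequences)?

Reachable graph of P (3 states):
  m0 = a.0 | (0 + 0) + a.(0 + 0) | =a=> m1, =a=> m2
  m1 = 0 + 0 | deadlocked
  m2 = 0 | (0 + 0) | deadlocked
Reachable graph of Q (3 states):
  n0 = a.0 | (0 + 0) + c.(0 + 0) | =a=> n1, =c=> n2
  n1 = 0 | (0 + 0) | deadlocked
  n2 = 0 + 0 | deadlocked
Run σ = ⟨c⟩ on Q: start {n0}
  step 1 (c): {n2}
  Q completes σ.
Run σ = ⟨c⟩ on P: start {m0}
  step 1 (c): no successor for P

NO — witness ⟨c⟩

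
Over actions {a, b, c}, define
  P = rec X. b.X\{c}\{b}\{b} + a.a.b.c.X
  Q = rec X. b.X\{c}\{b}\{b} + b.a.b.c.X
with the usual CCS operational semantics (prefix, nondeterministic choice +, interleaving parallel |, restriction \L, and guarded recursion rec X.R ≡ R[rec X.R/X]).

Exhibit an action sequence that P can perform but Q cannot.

Reachable graph of P (7 states):
  p0 = rec X. b.X\{c}\{b}\{b} + a.a.b.c.X ⊢ =a=> p1, =b=> p2
  p1 = a.b.c.(rec X. b.X\{c}\{b}\{b} + a.a.b.c.X) ⊢ =a=> p3
  p2 = (rec X. b.X\{c}\{b}\{b} + a.a.b.c.X)\{c}\{b}\{b} ⊢ =a=> p4
  p3 = b.c.(rec X. b.X\{c}\{b}\{b} + a.a.b.c.X) ⊢ =b=> p5
  p4 = (a.b.c.(rec X. b.X\{c}\{b}\{b} + a.a.b.c.X))\{c}\{b}\{b} ⊢ =a=> p6
  p5 = c.(rec X. b.X\{c}\{b}\{b} + a.a.b.c.X) ⊢ =c=> p0
  p6 = (b.c.(rec X. b.X\{c}\{b}\{b} + a.a.b.c.X))\{c}\{b}\{b} ⊢ stopped
Reachable graph of Q (5 states):
  q0 = rec X. b.X\{c}\{b}\{b} + b.a.b.c.X ⊢ =b=> q1, =b=> q2
  q1 = (rec X. b.X\{c}\{b}\{b} + b.a.b.c.X)\{c}\{b}\{b} ⊢ stopped
  q2 = a.b.c.(rec X. b.X\{c}\{b}\{b} + b.a.b.c.X) ⊢ =a=> q3
  q3 = b.c.(rec X. b.X\{c}\{b}\{b} + b.a.b.c.X) ⊢ =b=> q4
  q4 = c.(rec X. b.X\{c}\{b}\{b} + b.a.b.c.X) ⊢ =c=> q0
Run σ = ⟨a⟩ on P: start {p0}
  step 1 (a): {p1}
  — P admits the full trace.
Run σ = ⟨a⟩ on Q: start {q0}
  step 1 (a): ∅  — Q cannot continue

a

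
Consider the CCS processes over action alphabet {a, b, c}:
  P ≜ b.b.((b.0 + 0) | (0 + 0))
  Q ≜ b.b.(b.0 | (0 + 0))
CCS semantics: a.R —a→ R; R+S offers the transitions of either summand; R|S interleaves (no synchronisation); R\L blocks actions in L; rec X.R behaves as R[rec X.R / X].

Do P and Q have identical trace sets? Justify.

LTS(P): 4 reachable states
  s0 = b.b.((b.0 + 0) | (0 + 0)) ⊢ ··b··> s1
  s1 = b.((b.0 + 0) | (0 + 0)) ⊢ ··b··> s2
  s2 = (b.0 + 0) | (0 + 0) ⊢ ··b··> s3
  s3 = 0 | (0 + 0) ⊢ stopped
LTS(Q): 4 reachable states
  t0 = b.b.(b.0 | (0 + 0)) ⊢ ··b··> t1
  t1 = b.(b.0 | (0 + 0)) ⊢ ··b··> t2
  t2 = b.0 | (0 + 0) ⊢ ··b··> t3
  t3 = 0 | (0 + 0) ⊢ stopped
Coarsest stable partition (strong bisimilarity classes):
  B0 = {s0, t0}
  B1 = {s1, t1}
  B2 = {s2, t2}
  B3 = {s3, t3}
s0 ∈ B0, t0 ∈ B0 → same block
Bisimilar ⇒ trace-equivalent.

trace-equivalent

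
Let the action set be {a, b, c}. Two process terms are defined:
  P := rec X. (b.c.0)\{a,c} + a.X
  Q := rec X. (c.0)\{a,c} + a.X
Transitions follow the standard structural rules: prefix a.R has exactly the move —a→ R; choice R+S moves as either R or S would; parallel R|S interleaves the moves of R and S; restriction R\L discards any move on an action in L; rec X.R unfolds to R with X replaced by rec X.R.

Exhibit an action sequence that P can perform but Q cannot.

Reachable graph of P (2 states):
  u0 = rec X. (b.c.0)\{a,c} + a.X ⊢ —a→ u0, —b→ u1
  u1 = (c.0)\{a,c} ⊢ ∅
Reachable graph of Q (1 states):
  v0 = rec X. (c.0)\{a,c} + a.X ⊢ —a→ v0
Executing b from P (initial set {u0}):
  after b @ step 1: {u1}
  ✓ P
Executing b from Q (initial set {v0}):
  after b @ step 1: ∅ (Q stuck)

b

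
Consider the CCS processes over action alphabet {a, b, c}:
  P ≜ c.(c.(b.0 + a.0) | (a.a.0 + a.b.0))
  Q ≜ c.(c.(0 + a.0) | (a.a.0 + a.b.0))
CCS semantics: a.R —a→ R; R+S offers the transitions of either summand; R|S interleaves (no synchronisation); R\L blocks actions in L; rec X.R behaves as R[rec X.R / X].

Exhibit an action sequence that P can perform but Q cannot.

ccb

P's transition system — 13 states:
  p0 = c.(c.(b.0 + a.0) | (a.a.0 + a.b.0)) has moves —c→ p1
  p1 = c.(b.0 + a.0) | (a.a.0 + a.b.0) has moves —a→ p2, —a→ p3, —c→ p4
  p2 = c.(b.0 + a.0) | a.0 has moves —a→ p5, —c→ p6
  p3 = c.(b.0 + a.0) | b.0 has moves —b→ p5, —c→ p7
  p4 = (b.0 + a.0) | (a.a.0 + a.b.0) has moves —a→ p6, —a→ p7, —a→ p8, —b→ p8
  p5 = c.(b.0 + a.0) | 0 has moves —c→ p9
  p6 = (b.0 + a.0) | a.0 has moves —a→ p10, —a→ p9, —b→ p10
  p7 = (b.0 + a.0) | b.0 has moves —a→ p11, —b→ p11, —b→ p9
  p8 = 0 | (a.a.0 + a.b.0) has moves —a→ p10, —a→ p11
  p9 = (b.0 + a.0) | 0 has moves —a→ p12, —b→ p12
  p10 = 0 | a.0 has moves —a→ p12
  p11 = 0 | b.0 has moves —b→ p12
  p12 = 0 | 0 has moves stopped
Q's transition system — 13 states:
  q0 = c.(c.(0 + a.0) | (a.a.0 + a.b.0)) has moves —c→ q1
  q1 = c.(0 + a.0) | (a.a.0 + a.b.0) has moves —a→ q2, —a→ q3, —c→ q4
  q2 = c.(0 + a.0) | a.0 has moves —a→ q5, —c→ q6
  q3 = c.(0 + a.0) | b.0 has moves —b→ q5, —c→ q7
  q4 = (0 + a.0) | (a.a.0 + a.b.0) has moves —a→ q6, —a→ q7, —a→ q8
  q5 = c.(0 + a.0) | 0 has moves —c→ q9
  q6 = (0 + a.0) | a.0 has moves —a→ q10, —a→ q9
  q7 = (0 + a.0) | b.0 has moves —a→ q11, —b→ q9
  q8 = 0 | (a.a.0 + a.b.0) has moves —a→ q10, —a→ q11
  q9 = (0 + a.0) | 0 has moves —a→ q12
  q10 = 0 | a.0 has moves —a→ q12
  q11 = 0 | b.0 has moves —b→ q12
  q12 = 0 | 0 has moves stopped
Run σ = ⟨ccb⟩ on P: start {p0}
  after c @ step 1: {p1}
  after c @ step 2: {p4}
  after b @ step 3: {p8}
  — P admits the full trace.
Run σ = ⟨ccb⟩ on Q: start {q0}
  after c @ step 1: {q1}
  after c @ step 2: {q4}
  after b @ step 3: ∅  — Q cannot continue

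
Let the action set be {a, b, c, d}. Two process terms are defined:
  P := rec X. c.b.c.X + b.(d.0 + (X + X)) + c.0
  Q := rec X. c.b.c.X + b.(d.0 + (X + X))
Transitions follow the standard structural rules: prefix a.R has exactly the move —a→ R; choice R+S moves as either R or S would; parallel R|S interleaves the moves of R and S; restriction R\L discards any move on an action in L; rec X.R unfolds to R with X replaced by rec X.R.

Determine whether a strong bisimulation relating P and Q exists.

P ≁ Q

LTS(P): 5 reachable states
  u0 = rec X. c.b.c.X + b.(d.0 + (X + X)) + c.0 → —b→ u1, —c→ u2, —c→ u3
  u1 = d.0 + ((rec X. c.b.c.X + b.(d.0 + (X + X)) + c.0) + (rec X. c.b.c.X + b.(d.0 + (X + X)) + c.0)) → —b→ u1, —c→ u2, —c→ u3, —d→ u2
  u2 = 0 → stopped
  u3 = b.c.(rec X. c.b.c.X + b.(d.0 + (X + X)) + c.0) → —b→ u4
  u4 = c.(rec X. c.b.c.X + b.(d.0 + (X + X)) + c.0) → —c→ u0
LTS(Q): 5 reachable states
  v0 = rec X. c.b.c.X + b.(d.0 + (X + X)) → —b→ v1, —c→ v2
  v1 = d.0 + ((rec X. c.b.c.X + b.(d.0 + (X + X))) + (rec X. c.b.c.X + b.(d.0 + (X + X)))) → —b→ v1, —c→ v2, —d→ v3
  v2 = b.c.(rec X. c.b.c.X + b.(d.0 + (X + X))) → —b→ v4
  v3 = 0 → stopped
  v4 = c.(rec X. c.b.c.X + b.(d.0 + (X + X))) → —c→ v0
Bisimilarity quotient blocks:
  B0 = {u0}
  B1 = {u1}
  B2 = {u2, v3}
  B3 = {u3}
  B4 = {u4}
  B5 = {v0}
  B6 = {v1}
  B7 = {v2}
  B8 = {v4}
u0 ∈ B0, v0 ∈ B5 → different blocks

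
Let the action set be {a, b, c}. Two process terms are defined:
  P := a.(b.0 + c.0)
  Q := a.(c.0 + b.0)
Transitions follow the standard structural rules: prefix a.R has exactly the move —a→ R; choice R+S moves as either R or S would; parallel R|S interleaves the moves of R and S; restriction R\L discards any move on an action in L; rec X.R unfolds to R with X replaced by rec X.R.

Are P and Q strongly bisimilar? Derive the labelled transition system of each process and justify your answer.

P's transition system — 3 states:
  s0 = a.(b.0 + c.0) :: =a=> s1
  s1 = b.0 + c.0 :: =b=> s2, =c=> s2
  s2 = 0 :: ∅
Q's transition system — 3 states:
  t0 = a.(c.0 + b.0) :: =a=> t1
  t1 = c.0 + b.0 :: =b=> t2, =c=> t2
  t2 = 0 :: ∅
Bisimilarity quotient blocks:
  B0 = {s0, t0}
  B1 = {s1, t1}
  B2 = {s2, t2}
s0 ∈ B0, t0 ∈ B0 → same block

bisimilar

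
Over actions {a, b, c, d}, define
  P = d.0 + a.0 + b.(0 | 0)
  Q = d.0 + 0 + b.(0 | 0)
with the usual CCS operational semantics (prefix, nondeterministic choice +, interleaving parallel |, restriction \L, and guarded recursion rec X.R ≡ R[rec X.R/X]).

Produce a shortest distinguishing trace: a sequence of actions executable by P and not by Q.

Reachable graph of P (3 states):
  m0 = d.0 + a.0 + b.(0 | 0) | —a→ m1, —b→ m2, —d→ m1
  m1 = 0 | stopped
  m2 = 0 | 0 | stopped
Reachable graph of Q (3 states):
  n0 = d.0 + 0 + b.(0 | 0) | —b→ n1, —d→ n2
  n1 = 0 | 0 | stopped
  n2 = 0 | stopped
Run σ = ⟨a⟩ on P: start {m0}
  [1] a ⇒ {m1}
  P completes σ.
Run σ = ⟨a⟩ on Q: start {n0}
  [1] a ⇒ ∅  — Q cannot continue

a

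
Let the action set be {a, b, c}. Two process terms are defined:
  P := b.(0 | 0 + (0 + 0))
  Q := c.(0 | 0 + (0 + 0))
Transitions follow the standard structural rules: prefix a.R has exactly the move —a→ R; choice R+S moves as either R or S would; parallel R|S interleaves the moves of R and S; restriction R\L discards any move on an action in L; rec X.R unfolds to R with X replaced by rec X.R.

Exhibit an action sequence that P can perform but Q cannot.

b

LTS(P): 2 reachable states
  m0 = b.(0 | 0 + (0 + 0)) ⊢ —b→ m1
  m1 = 0 | 0 + (0 + 0) ⊢ stopped
LTS(Q): 2 reachable states
  n0 = c.(0 | 0 + (0 + 0)) ⊢ —c→ n1
  n1 = 0 | 0 + (0 + 0) ⊢ stopped
Trace ⟨b⟩ through P, begin at {m0}:
  step 1 (b): {m1}
  P completes σ.
Trace ⟨b⟩ through Q, begin at {n0}:
  step 1 (b): no successor for Q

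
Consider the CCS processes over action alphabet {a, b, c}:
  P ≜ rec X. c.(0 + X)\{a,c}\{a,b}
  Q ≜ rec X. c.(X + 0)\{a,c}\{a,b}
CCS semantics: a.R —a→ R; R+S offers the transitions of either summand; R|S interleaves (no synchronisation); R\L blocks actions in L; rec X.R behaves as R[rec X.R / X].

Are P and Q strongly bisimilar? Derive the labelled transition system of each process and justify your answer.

P's transition system — 2 states:
  u0 = rec X. c.(0 + X)\{a,c}\{a,b} ⊢ ··c··> u1
  u1 = (0 + (rec X. c.(0 + X)\{a,c}\{a,b}))\{a,c}\{a,b} ⊢ (no moves)
Q's transition system — 2 states:
  v0 = rec X. c.(X + 0)\{a,c}\{a,b} ⊢ ··c··> v1
  v1 = ((rec X. c.(X + 0)\{a,c}\{a,b}) + 0)\{a,c}\{a,b} ⊢ (no moves)
Partition-refinement fixed point:
  B0 = {u0, v0}
  B1 = {u1, v1}
u0 ∈ B0, v0 ∈ B0 → same block

YES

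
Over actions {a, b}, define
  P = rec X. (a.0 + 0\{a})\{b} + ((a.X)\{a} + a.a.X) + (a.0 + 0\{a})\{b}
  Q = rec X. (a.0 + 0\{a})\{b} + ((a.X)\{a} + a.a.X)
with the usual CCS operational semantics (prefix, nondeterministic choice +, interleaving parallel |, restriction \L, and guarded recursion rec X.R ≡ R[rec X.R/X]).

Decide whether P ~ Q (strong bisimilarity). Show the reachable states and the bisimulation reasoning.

P's transition system — 3 states:
  s0 = rec X. (a.0 + 0\{a})\{b} + ((a.X)\{a} + a.a.X) + (a.0 + 0\{a})\{b} has moves ··a··> s1, ··a··> s2
  s1 = 0\{b} has moves (no moves)
  s2 = a.(rec X. (a.0 + 0\{a})\{b} + ((a.X)\{a} + a.a.X) + (a.0 + 0\{a})\{b}) has moves ··a··> s0
Q's transition system — 3 states:
  t0 = rec X. (a.0 + 0\{a})\{b} + ((a.X)\{a} + a.a.X) has moves ··a··> t1, ··a··> t2
  t1 = 0\{b} has moves (no moves)
  t2 = a.(rec X. (a.0 + 0\{a})\{b} + ((a.X)\{a} + a.a.X)) has moves ··a··> t0
Coarsest stable partition (strong bisimilarity classes):
  B0 = {s0, t0}
  B1 = {s1, t1}
  B2 = {s2, t2}
s0 ∈ B0, t0 ∈ B0 → same block

YES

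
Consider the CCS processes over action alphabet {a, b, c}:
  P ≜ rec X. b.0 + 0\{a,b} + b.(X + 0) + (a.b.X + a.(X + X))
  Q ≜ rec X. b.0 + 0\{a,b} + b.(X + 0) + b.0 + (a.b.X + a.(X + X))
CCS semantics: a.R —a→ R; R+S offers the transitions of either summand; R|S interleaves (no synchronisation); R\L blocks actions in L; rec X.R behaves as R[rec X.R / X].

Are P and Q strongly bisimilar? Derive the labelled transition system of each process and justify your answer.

bisimilar

LTS(P): 5 reachable states
  u0 = rec X. b.0 + 0\{a,b} + b.(X + 0) + (a.b.X + a.(X + X)) ⊢ =a=> u1, =a=> u2, =b=> u3, =b=> u4
  u1 = (rec X. b.0 + 0\{a,b} + b.(X + 0) + (a.b.X + a.(X + X))) + (rec X. b.0 + 0\{a,b} + b.(X + 0) + (a.b.X + a.(X + X))) ⊢ =a=> u1, =a=> u2, =b=> u3, =b=> u4
  u2 = b.(rec X. b.0 + 0\{a,b} + b.(X + 0) + (a.b.X + a.(X + X))) ⊢ =b=> u0
  u3 = (rec X. b.0 + 0\{a,b} + b.(X + 0) + (a.b.X + a.(X + X))) + 0 ⊢ =a=> u1, =a=> u2, =b=> u3, =b=> u4
  u4 = 0 ⊢ ∅
LTS(Q): 5 reachable states
  v0 = rec X. b.0 + 0\{a,b} + b.(X + 0) + b.0 + (a.b.X + a.(X + X)) ⊢ =a=> v1, =a=> v2, =b=> v3, =b=> v4
  v1 = (rec X. b.0 + 0\{a,b} + b.(X + 0) + b.0 + (a.b.X + a.(X + X))) + (rec X. b.0 + 0\{a,b} + b.(X + 0) + b.0 + (a.b.X + a.(X + X))) ⊢ =a=> v1, =a=> v2, =b=> v3, =b=> v4
  v2 = b.(rec X. b.0 + 0\{a,b} + b.(X + 0) + b.0 + (a.b.X + a.(X + X))) ⊢ =b=> v0
  v3 = (rec X. b.0 + 0\{a,b} + b.(X + 0) + b.0 + (a.b.X + a.(X + X))) + 0 ⊢ =a=> v1, =a=> v2, =b=> v3, =b=> v4
  v4 = 0 ⊢ ∅
Bisimilarity quotient blocks:
  B0 = {u0, u1, u3, v0, v1, v3}
  B1 = {u2, v2}
  B2 = {u4, v4}
u0 ∈ B0, v0 ∈ B0 → same block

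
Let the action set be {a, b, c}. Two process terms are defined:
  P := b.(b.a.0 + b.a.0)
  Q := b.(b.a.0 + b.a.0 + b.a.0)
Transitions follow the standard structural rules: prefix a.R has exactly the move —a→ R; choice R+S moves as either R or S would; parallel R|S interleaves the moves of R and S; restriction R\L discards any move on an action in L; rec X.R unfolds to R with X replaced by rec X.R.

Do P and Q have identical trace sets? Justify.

LTS(P): 4 reachable states
  p0 = b.(b.a.0 + b.a.0) :: —b→ p1
  p1 = b.a.0 + b.a.0 :: —b→ p2
  p2 = a.0 :: —a→ p3
  p3 = 0 :: ∅
LTS(Q): 4 reachable states
  q0 = b.(b.a.0 + b.a.0 + b.a.0) :: —b→ q1
  q1 = b.a.0 + b.a.0 + b.a.0 :: —b→ q2
  q2 = a.0 :: —a→ q3
  q3 = 0 :: ∅
Coarsest stable partition (strong bisimilarity classes):
  B0 = {p0, q0}
  B1 = {p1, q1}
  B2 = {p2, q2}
  B3 = {p3, q3}
p0 ∈ B0, q0 ∈ B0 → same block
Bisimilar ⇒ trace-equivalent.

YES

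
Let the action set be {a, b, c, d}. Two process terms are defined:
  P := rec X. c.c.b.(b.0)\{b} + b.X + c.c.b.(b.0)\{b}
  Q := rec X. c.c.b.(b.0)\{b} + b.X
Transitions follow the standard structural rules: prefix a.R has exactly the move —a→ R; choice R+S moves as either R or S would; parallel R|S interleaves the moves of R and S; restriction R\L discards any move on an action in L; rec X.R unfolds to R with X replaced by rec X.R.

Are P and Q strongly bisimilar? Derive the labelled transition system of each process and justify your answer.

P's transition system — 4 states:
  u0 = rec X. c.c.b.(b.0)\{b} + b.X + c.c.b.(b.0)\{b} → -b-> u0, -c-> u1
  u1 = c.b.(b.0)\{b} → -c-> u2
  u2 = b.(b.0)\{b} → -b-> u3
  u3 = (b.0)\{b} → stopped
Q's transition system — 4 states:
  v0 = rec X. c.c.b.(b.0)\{b} + b.X → -b-> v0, -c-> v1
  v1 = c.b.(b.0)\{b} → -c-> v2
  v2 = b.(b.0)\{b} → -b-> v3
  v3 = (b.0)\{b} → stopped
Partition-refinement fixed point:
  B0 = {u0, v0}
  B1 = {u1, v1}
  B2 = {u2, v2}
  B3 = {u3, v3}
u0 ∈ B0, v0 ∈ B0 → same block

bisimilar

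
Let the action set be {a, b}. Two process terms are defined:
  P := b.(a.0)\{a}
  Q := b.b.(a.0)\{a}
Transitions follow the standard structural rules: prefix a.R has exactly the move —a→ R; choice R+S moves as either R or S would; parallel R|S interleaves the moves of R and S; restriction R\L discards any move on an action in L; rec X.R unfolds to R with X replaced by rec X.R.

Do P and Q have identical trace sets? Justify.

Reachable graph of P (2 states):
  p0 = b.(a.0)\{a} :: =b=> p1
  p1 = (a.0)\{a} :: ·
Reachable graph of Q (3 states):
  q0 = b.b.(a.0)\{a} :: =b=> q1
  q1 = b.(a.0)\{a} :: =b=> q2
  q2 = (a.0)\{a} :: ·
Run σ = ⟨bb⟩ on Q: start {q0}
  after b @ step 1: {q1}
  after b @ step 2: {q2}
  ✓ Q
Run σ = ⟨bb⟩ on P: start {p0}
  after b @ step 1: {p1}
  after b @ step 2: no successor for P

NO — witness ⟨bb⟩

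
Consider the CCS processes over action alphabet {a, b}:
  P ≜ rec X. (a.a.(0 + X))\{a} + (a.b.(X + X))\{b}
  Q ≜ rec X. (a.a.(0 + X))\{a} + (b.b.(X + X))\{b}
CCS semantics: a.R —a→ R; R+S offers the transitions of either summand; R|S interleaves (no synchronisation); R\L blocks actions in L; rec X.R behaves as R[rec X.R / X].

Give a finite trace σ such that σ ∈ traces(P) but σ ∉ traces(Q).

P's transition system — 2 states:
  p0 = rec X. (a.a.(0 + X))\{a} + (a.b.(X + X))\{b} has moves —a→ p1
  p1 = (b.((rec X. (a.a.(0 + X))\{a} + (a.b.(X + X))\{b}) + (rec X. (a.a.(0 + X))\{a} + (a.b.(X + X))\{b})))\{b} has moves ·
Q's transition system — 1 states:
  q0 = rec X. (a.a.(0 + X))\{a} + (b.b.(X + X))\{b} has moves ·
Run σ = ⟨a⟩ on P: start {p0}
  step 1 (a): {p1}
  — P admits the full trace.
Run σ = ⟨a⟩ on Q: start {q0}
  step 1 (a): ∅  — Q cannot continue

a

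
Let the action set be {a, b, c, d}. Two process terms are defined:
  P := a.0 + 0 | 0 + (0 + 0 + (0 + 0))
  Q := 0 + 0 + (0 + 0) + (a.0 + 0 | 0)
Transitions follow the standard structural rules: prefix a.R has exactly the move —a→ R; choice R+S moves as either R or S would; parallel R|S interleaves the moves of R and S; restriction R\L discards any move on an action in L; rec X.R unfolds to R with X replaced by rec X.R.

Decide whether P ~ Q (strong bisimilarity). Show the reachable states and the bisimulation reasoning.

bisimilar

Reachable graph of P (2 states):
  m0 = a.0 + 0 | 0 + (0 + 0 + (0 + 0)) has moves -a-> m1
  m1 = 0 has moves (no moves)
Reachable graph of Q (2 states):
  n0 = 0 + 0 + (0 + 0) + (a.0 + 0 | 0) has moves -a-> n1
  n1 = 0 has moves (no moves)
Bisimilarity quotient blocks:
  B0 = {m0, n0}
  B1 = {m1, n1}
m0 ∈ B0, n0 ∈ B0 → same block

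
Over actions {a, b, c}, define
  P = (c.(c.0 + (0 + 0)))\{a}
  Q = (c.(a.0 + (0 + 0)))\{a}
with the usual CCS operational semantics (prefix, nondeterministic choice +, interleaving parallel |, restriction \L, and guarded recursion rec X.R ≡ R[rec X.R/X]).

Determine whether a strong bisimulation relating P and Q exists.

not bisimilar

LTS(P): 3 reachable states
  p0 = (c.(c.0 + (0 + 0)))\{a} | =c=> p1
  p1 = (c.0 + (0 + 0))\{a} | =c=> p2
  p2 = 0\{a} | stopped
LTS(Q): 2 reachable states
  q0 = (c.(a.0 + (0 + 0)))\{a} | =c=> q1
  q1 = (a.0 + (0 + 0))\{a} | stopped
Coarsest stable partition (strong bisimilarity classes):
  B0 = {p0}
  B1 = {p1, q0}
  B2 = {p2, q1}
p0 ∈ B0, q0 ∈ B1 → different blocks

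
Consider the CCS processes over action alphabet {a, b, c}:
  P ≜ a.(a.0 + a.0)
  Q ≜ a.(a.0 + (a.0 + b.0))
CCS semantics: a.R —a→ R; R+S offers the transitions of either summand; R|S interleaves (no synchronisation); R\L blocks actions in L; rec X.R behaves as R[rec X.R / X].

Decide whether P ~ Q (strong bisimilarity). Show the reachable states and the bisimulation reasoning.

P ≁ Q

Reachable graph of P (3 states):
  s0 = a.(a.0 + a.0) :: -a-> s1
  s1 = a.0 + a.0 :: -a-> s2
  s2 = 0 :: (no moves)
Reachable graph of Q (3 states):
  t0 = a.(a.0 + (a.0 + b.0)) :: -a-> t1
  t1 = a.0 + (a.0 + b.0) :: -a-> t2, -b-> t2
  t2 = 0 :: (no moves)
Coarsest stable partition (strong bisimilarity classes):
  B0 = {s0}
  B1 = {s1}
  B2 = {s2, t2}
  B3 = {t0}
  B4 = {t1}
s0 ∈ B0, t0 ∈ B3 → different blocks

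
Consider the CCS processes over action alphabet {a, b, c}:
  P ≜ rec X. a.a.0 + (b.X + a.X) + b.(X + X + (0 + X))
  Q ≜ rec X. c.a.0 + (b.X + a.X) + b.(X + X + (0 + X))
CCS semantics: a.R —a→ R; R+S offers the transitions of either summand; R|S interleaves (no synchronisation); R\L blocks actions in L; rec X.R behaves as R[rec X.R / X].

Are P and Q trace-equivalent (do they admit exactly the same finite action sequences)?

traces(P) ≠ traces(Q) — witness ⟨c⟩

Reachable graph of P (4 states):
  p0 = rec X. a.a.0 + (b.X + a.X) + b.(X + X + (0 + X)) ⊢ --a--▸ p0, --a--▸ p1, --b--▸ p0, --b--▸ p2
  p1 = a.0 ⊢ --a--▸ p3
  p2 = (rec X. a.a.0 + (b.X + a.X) + b.(X + X + (0 + X))) + (rec X. a.a.0 + (b.X + a.X) + b.(X + X + (0 + X))) + (0 + (rec X. a.a.0 + (b.X + a.X) + b.(X + X + (0 + X)))) ⊢ --a--▸ p0, --a--▸ p1, --b--▸ p0, --b--▸ p2
  p3 = 0 ⊢ ∅
Reachable graph of Q (4 states):
  q0 = rec X. c.a.0 + (b.X + a.X) + b.(X + X + (0 + X)) ⊢ --a--▸ q0, --b--▸ q0, --b--▸ q1, --c--▸ q2
  q1 = (rec X. c.a.0 + (b.X + a.X) + b.(X + X + (0 + X))) + (rec X. c.a.0 + (b.X + a.X) + b.(X + X + (0 + X))) + (0 + (rec X. c.a.0 + (b.X + a.X) + b.(X + X + (0 + X)))) ⊢ --a--▸ q0, --b--▸ q0, --b--▸ q1, --c--▸ q2
  q2 = a.0 ⊢ --a--▸ q3
  q3 = 0 ⊢ ∅
Trace ⟨c⟩ through Q, begin at {q0}:
  after c @ step 1: {q2}
  — Q admits the full trace.
Trace ⟨c⟩ through P, begin at {p0}:
  after c @ step 1: ∅ (P stuck)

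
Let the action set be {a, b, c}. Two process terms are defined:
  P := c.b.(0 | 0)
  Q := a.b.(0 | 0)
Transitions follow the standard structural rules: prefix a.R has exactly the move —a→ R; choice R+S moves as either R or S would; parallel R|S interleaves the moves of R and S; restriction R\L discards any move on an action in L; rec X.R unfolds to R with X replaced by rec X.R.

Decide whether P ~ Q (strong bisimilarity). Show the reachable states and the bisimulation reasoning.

NO

P's transition system — 3 states:
  p0 = c.b.(0 | 0) :: -c-> p1
  p1 = b.(0 | 0) :: -b-> p2
  p2 = 0 | 0 :: (no moves)
Q's transition system — 3 states:
  q0 = a.b.(0 | 0) :: -a-> q1
  q1 = b.(0 | 0) :: -b-> q2
  q2 = 0 | 0 :: (no moves)
Bisimilarity quotient blocks:
  B0 = {p0}
  B1 = {p1, q1}
  B2 = {p2, q2}
  B3 = {q0}
p0 ∈ B0, q0 ∈ B3 → different blocks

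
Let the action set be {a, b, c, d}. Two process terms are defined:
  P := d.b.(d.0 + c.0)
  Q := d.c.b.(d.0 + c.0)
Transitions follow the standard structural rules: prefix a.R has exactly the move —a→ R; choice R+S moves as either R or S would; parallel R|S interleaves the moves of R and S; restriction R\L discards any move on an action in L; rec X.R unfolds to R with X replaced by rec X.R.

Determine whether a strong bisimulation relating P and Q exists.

LTS(P): 4 reachable states
  m0 = d.b.(d.0 + c.0) → ··d··> m1
  m1 = b.(d.0 + c.0) → ··b··> m2
  m2 = d.0 + c.0 → ··c··> m3, ··d··> m3
  m3 = 0 → ·
LTS(Q): 5 reachable states
  n0 = d.c.b.(d.0 + c.0) → ··d··> n1
  n1 = c.b.(d.0 + c.0) → ··c··> n2
  n2 = b.(d.0 + c.0) → ··b··> n3
  n3 = d.0 + c.0 → ··c··> n4, ··d··> n4
  n4 = 0 → ·
Coarsest stable partition (strong bisimilarity classes):
  B0 = {m0}
  B1 = {m1, n2}
  B2 = {m2, n3}
  B3 = {m3, n4}
  B4 = {n0}
  B5 = {n1}
m0 ∈ B0, n0 ∈ B4 → different blocks

NO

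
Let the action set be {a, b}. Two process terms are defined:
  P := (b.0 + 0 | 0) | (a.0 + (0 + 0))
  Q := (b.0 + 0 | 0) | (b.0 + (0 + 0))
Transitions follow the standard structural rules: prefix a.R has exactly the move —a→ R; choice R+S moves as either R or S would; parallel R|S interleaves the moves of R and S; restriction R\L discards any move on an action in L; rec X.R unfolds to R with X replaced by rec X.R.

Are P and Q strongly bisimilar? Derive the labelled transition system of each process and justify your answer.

P ≁ Q

LTS(P): 4 reachable states
  p0 = (b.0 + 0 | 0) | (a.0 + (0 + 0)) :: --a--▸ p1, --b--▸ p2
  p1 = (b.0 + 0 | 0) | 0 :: --b--▸ p3
  p2 = 0 | (a.0 + (0 + 0)) :: --a--▸ p3
  p3 = 0 | 0 :: stopped
LTS(Q): 4 reachable states
  q0 = (b.0 + 0 | 0) | (b.0 + (0 + 0)) :: --b--▸ q1, --b--▸ q2
  q1 = (b.0 + 0 | 0) | 0 :: --b--▸ q3
  q2 = 0 | (b.0 + (0 + 0)) :: --b--▸ q3
  q3 = 0 | 0 :: stopped
Partition-refinement fixed point:
  B0 = {p0}
  B1 = {p1, q1, q2}
  B2 = {p3, q3}
  B3 = {p2}
  B4 = {q0}
p0 ∈ B0, q0 ∈ B4 → different blocks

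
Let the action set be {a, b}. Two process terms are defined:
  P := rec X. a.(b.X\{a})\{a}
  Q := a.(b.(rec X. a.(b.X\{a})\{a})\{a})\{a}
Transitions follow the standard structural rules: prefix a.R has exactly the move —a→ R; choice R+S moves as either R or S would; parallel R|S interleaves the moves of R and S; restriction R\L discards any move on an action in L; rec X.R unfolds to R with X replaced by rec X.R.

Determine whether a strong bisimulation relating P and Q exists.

YES

LTS(P): 3 reachable states
  u0 = rec X. a.(b.X\{a})\{a} → ··a··> u1
  u1 = (b.(rec X. a.(b.X\{a})\{a})\{a})\{a} → ··b··> u2
  u2 = (rec X. a.(b.X\{a})\{a})\{a}\{a} → ·
LTS(Q): 3 reachable states
  v0 = a.(b.(rec X. a.(b.X\{a})\{a})\{a})\{a} → ··a··> v1
  v1 = (b.(rec X. a.(b.X\{a})\{a})\{a})\{a} → ··b··> v2
  v2 = (rec X. a.(b.X\{a})\{a})\{a}\{a} → ·
Partition-refinement fixed point:
  B0 = {u0, v0}
  B1 = {u1, v1}
  B2 = {u2, v2}
u0 ∈ B0, v0 ∈ B0 → same block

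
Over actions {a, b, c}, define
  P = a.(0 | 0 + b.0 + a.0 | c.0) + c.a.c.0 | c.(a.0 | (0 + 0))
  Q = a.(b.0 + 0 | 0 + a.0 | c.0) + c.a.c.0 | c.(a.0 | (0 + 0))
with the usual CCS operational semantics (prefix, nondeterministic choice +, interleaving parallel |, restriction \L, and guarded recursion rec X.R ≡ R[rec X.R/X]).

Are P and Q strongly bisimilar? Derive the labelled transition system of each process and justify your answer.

LTS(P): 17 reachable states
  m0 = a.(0 | 0 + b.0 + a.0 | c.0) + c.a.c.0 | c.(a.0 | (0 + 0)) has moves -a-> m1, -c-> m2, -c-> m3
  m1 = 0 | 0 + b.0 + a.0 | c.0 has moves -a-> m4, -b-> m5, -c-> m6
  m2 = a.c.0 | c.(a.0 | (0 + 0)) has moves -a-> m7, -c-> m8
  m3 = c.a.c.0 | (a.0 | (0 + 0)) has moves -a-> m9, -c-> m8
  m4 = 0 | c.0 has moves -c-> m10
  m5 = 0 has moves (no moves)
  m6 = a.0 | 0 has moves -a-> m10
  m7 = c.0 | c.(a.0 | (0 + 0)) has moves -c-> m11, -c-> m12
  m8 = a.c.0 | (a.0 | (0 + 0)) has moves -a-> m12, -a-> m13
  m9 = c.a.c.0 | (0 | (0 + 0)) has moves -c-> m13
  m10 = 0 | 0 has moves (no moves)
  m11 = 0 | c.(a.0 | (0 + 0)) has moves -c-> m14
  m12 = c.0 | (a.0 | (0 + 0)) has moves -a-> m15, -c-> m14
  m13 = a.c.0 | (0 | (0 + 0)) has moves -a-> m15
  m14 = 0 | (a.0 | (0 + 0)) has moves -a-> m16
  m15 = c.0 | (0 | (0 + 0)) has moves -c-> m16
  m16 = 0 | (0 | (0 + 0)) has moves (no moves)
LTS(Q): 17 reachable states
  n0 = a.(b.0 + 0 | 0 + a.0 | c.0) + c.a.c.0 | c.(a.0 | (0 + 0)) has moves -a-> n1, -c-> n2, -c-> n3
  n1 = b.0 + 0 | 0 + a.0 | c.0 has moves -a-> n4, -b-> n5, -c-> n6
  n2 = a.c.0 | c.(a.0 | (0 + 0)) has moves -a-> n7, -c-> n8
  n3 = c.a.c.0 | (a.0 | (0 + 0)) has moves -a-> n9, -c-> n8
  n4 = 0 | c.0 has moves -c-> n10
  n5 = 0 has moves (no moves)
  n6 = a.0 | 0 has moves -a-> n10
  n7 = c.0 | c.(a.0 | (0 + 0)) has moves -c-> n11, -c-> n12
  n8 = a.c.0 | (a.0 | (0 + 0)) has moves -a-> n12, -a-> n13
  n9 = c.a.c.0 | (0 | (0 + 0)) has moves -c-> n13
  n10 = 0 | 0 has moves (no moves)
  n11 = 0 | c.(a.0 | (0 + 0)) has moves -c-> n14
  n12 = c.0 | (a.0 | (0 + 0)) has moves -a-> n15, -c-> n14
  n13 = a.c.0 | (0 | (0 + 0)) has moves -a-> n15
  n14 = 0 | (a.0 | (0 + 0)) has moves -a-> n16
  n15 = c.0 | (0 | (0 + 0)) has moves -c-> n16
  n16 = 0 | (0 | (0 + 0)) has moves (no moves)
Coarsest stable partition (strong bisimilarity classes):
  B0 = {m0, n0}
  B1 = {m1, n1}
  B2 = {m15, m4, n15, n4}
  B3 = {m10, m16, m5, n10, n16, n5}
  B4 = {m14, m6, n14, n6}
  B5 = {m3, n3}
  B6 = {m8, n8}
  B7 = {m12, n12}
  B8 = {m13, n13}
  B9 = {m9, n9}
  B10 = {m2, n2}
  B11 = {m7, n7}
  B12 = {m11, n11}
m0 ∈ B0, n0 ∈ B0 → same block

bisimilar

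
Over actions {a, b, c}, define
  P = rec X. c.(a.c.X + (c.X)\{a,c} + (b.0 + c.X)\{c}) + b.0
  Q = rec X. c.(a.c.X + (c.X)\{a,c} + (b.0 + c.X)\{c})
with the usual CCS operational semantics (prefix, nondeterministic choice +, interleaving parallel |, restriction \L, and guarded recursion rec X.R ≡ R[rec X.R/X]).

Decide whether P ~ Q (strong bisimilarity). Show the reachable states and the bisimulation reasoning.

LTS(P): 5 reachable states
  s0 = rec X. c.(a.c.X + (c.X)\{a,c} + (b.0 + c.X)\{c}) + b.0 → --b--▸ s1, --c--▸ s2
  s1 = 0 → stopped
  s2 = a.c.(rec X. c.(a.c.X + (c.X)\{a,c} + (b.0 + c.X)\{c}) + b.0) + (c.(rec X. c.(a.c.X + (c.X)\{a,c} + (b.0 + c.X)\{c}) + b.0))\{a,c} + (b.0 + c.(rec X. c.(a.c.X + (c.X)\{a,c} + (b.0 + c.X)\{c}) + b.0))\{c} → --a--▸ s3, --b--▸ s4
  s3 = c.(rec X. c.(a.c.X + (c.X)\{a,c} + (b.0 + c.X)\{c}) + b.0) → --c--▸ s0
  s4 = 0\{c} → stopped
LTS(Q): 4 reachable states
  t0 = rec X. c.(a.c.X + (c.X)\{a,c} + (b.0 + c.X)\{c}) → --c--▸ t1
  t1 = a.c.(rec X. c.(a.c.X + (c.X)\{a,c} + (b.0 + c.X)\{c})) + (c.(rec X. c.(a.c.X + (c.X)\{a,c} + (b.0 + c.X)\{c})))\{a,c} + (b.0 + c.(rec X. c.(a.c.X + (c.X)\{a,c} + (b.0 + c.X)\{c})))\{c} → --a--▸ t2, --b--▸ t3
  t2 = c.(rec X. c.(a.c.X + (c.X)\{a,c} + (b.0 + c.X)\{c})) → --c--▸ t0
  t3 = 0\{c} → stopped
Partition-refinement fixed point:
  B0 = {s0}
  B1 = {s2}
  B2 = {s3}
  B3 = {s1, s4, t3}
  B4 = {t0}
  B5 = {t1}
  B6 = {t2}
s0 ∈ B0, t0 ∈ B4 → different blocks

NO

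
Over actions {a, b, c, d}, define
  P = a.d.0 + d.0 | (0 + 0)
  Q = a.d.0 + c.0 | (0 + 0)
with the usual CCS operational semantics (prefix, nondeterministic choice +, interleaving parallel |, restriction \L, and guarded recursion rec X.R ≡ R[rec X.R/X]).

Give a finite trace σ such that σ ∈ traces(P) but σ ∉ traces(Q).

d

LTS(P): 4 reachable states
  m0 = a.d.0 + d.0 | (0 + 0) → =a=> m1, =d=> m2
  m1 = d.0 → =d=> m3
  m2 = 0 | (0 + 0) → ∅
  m3 = 0 → ∅
LTS(Q): 4 reachable states
  n0 = a.d.0 + c.0 | (0 + 0) → =a=> n1, =c=> n2
  n1 = d.0 → =d=> n3
  n2 = 0 | (0 + 0) → ∅
  n3 = 0 → ∅
Run σ = ⟨d⟩ on P: start {m0}
  [1] d ⇒ {m2}
  — P admits the full trace.
Run σ = ⟨d⟩ on Q: start {n0}
  [1] d ⇒ ∅  — Q cannot continue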